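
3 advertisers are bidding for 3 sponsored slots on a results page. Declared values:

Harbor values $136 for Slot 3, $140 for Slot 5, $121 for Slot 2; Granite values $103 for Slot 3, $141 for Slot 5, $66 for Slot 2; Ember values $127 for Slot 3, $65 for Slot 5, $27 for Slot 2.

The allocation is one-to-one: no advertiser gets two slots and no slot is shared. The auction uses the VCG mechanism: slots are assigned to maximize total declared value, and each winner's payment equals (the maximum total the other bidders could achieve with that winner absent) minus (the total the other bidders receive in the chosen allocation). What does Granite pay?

Efficient allocation: Harbor→Slot 2 ($121), Granite→Slot 5 ($141), Ember→Slot 3 ($127); total welfare W = $389.
Granite receives Slot 5 at value $141, so the others get W − 141 = $248.
Without Granite: best allocation of the remaining 2 bidders over all 3 slots is Harbor→Slot 5 ($140), Ember→Slot 3 ($127), total $267.
VCG payment = (others' best without Granite) − (others' welfare with Granite) = 267 − 248 = $19.

Granite pays $19.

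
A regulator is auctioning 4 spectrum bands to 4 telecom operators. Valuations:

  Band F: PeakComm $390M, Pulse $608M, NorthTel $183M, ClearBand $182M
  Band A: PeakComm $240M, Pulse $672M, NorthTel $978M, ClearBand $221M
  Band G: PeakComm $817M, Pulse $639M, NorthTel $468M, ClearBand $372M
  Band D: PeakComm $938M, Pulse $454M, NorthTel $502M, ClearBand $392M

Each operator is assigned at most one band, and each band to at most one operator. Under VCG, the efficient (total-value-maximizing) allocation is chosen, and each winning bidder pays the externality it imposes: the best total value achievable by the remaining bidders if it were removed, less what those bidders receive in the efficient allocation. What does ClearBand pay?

ClearBand pays $31M.

Efficient allocation: PeakComm→Band D ($938M), Pulse→Band F ($608M), NorthTel→Band A ($978M), ClearBand→Band G ($372M); total welfare W = $2896M.
ClearBand receives Band G at value $372M, so the others get W − 372 = $2524M.
Without ClearBand: best allocation of the remaining 3 bidders over all 4 bands is PeakComm→Band D ($938M), Pulse→Band G ($639M), NorthTel→Band A ($978M), total $2555M.
VCG payment = (others' best without ClearBand) − (others' welfare with ClearBand) = 2555 − 2524 = $31M.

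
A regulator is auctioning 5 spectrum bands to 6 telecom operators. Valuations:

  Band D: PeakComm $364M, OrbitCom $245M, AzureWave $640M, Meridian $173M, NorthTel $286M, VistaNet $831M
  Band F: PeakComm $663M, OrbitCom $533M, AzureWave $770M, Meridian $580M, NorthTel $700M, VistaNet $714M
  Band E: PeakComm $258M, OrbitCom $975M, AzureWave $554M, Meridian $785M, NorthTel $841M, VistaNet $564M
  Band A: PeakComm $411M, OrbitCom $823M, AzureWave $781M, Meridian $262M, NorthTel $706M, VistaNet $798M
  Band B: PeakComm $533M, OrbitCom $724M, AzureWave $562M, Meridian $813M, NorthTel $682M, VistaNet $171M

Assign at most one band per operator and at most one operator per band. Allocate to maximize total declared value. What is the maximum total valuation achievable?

Max total: $4100M

Optimal: VistaNet→Band D ($831M), NorthTel→Band F ($700M), OrbitCom→Band E ($975M), AzureWave→Band A ($781M), Meridian→Band B ($813M) — total 831+700+975+781+813 = $4100M.
Row-greedy (each operator in turn takes its best remaining band) gives $3518M, worse by 582.
Next-best assignment: VistaNet→Band D, AzureWave→Band F, OrbitCom→Band E, NorthTel→Band A, Meridian→Band B = $4095M.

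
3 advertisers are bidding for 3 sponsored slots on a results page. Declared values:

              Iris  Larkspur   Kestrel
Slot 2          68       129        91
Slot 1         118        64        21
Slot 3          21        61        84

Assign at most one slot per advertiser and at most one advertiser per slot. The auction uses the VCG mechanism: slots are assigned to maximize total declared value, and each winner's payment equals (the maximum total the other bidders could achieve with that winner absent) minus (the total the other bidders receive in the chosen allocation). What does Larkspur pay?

Larkspur pays $7.

Efficient allocation: Iris→Slot 1 ($118), Larkspur→Slot 2 ($129), Kestrel→Slot 3 ($84); total welfare W = $331.
Larkspur receives Slot 2 at value $129, so the others get W − 129 = $202.
Without Larkspur: best allocation of the remaining 2 bidders over all 3 slots is Iris→Slot 1 ($118), Kestrel→Slot 2 ($91), total $209.
VCG payment = (others' best without Larkspur) − (others' welfare with Larkspur) = 209 − 202 = $7.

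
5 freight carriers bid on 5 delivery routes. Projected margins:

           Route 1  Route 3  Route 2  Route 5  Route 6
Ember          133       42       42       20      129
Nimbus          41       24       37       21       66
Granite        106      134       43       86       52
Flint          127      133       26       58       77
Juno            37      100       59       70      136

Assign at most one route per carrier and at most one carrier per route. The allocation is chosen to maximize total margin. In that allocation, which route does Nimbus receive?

Nimbus receives Route 2.

This is the linear assignment problem.
Optimal: Ember→Route 1 ($133k), Nimbus→Route 2 ($37k), Granite→Route 5 ($86k), Flint→Route 3 ($133k), Juno→Route 6 ($136k) — total 133+37+86+133+136 = $525k.
Max-entry greedy (repeatedly take the single best remaining cell) gives $498k, worse by 27.
No other one-to-one assignment exceeds $525k.
Nimbus's own top route is Route 6 ($66k), but forcing Nimbus→Route 6 and reassigning the rest optimally gives only $477k — worse by 48.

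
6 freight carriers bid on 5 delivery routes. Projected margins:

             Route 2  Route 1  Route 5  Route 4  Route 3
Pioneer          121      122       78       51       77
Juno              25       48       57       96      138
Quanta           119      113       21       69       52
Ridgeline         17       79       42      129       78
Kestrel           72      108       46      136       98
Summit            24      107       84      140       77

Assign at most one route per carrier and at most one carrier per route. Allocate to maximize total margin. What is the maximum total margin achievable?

Maximum total: $599k

Optimal: Quanta→Route 2 ($119k), Pioneer→Route 1 ($122k), Summit→Route 5 ($84k), Kestrel→Route 4 ($136k), Juno→Route 3 ($138k) — total 119+122+84+136+138 = $599k.
Max-entry greedy (repeatedly take the single best remaining cell) gives $565k, worse by 34.
Checked against all permutations: $599k is optimal.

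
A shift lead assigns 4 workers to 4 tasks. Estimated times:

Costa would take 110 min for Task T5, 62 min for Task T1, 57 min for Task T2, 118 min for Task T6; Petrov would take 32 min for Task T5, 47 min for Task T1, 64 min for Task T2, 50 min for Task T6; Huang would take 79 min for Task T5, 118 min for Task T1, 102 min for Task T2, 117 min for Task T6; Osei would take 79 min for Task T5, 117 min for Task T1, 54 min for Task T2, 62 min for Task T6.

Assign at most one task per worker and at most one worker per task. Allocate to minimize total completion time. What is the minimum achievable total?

Optimal: Costa→Task T1 (62 min), Petrov→Task T6 (50 min), Huang→Task T5 (79 min), Osei→Task T2 (54 min) — total 62+50+79+54 = 245 min.
Column-greedy (each task in turn goes to its cheapest remaining worker) gives 265 min, worse by 20.

Min total: 245 min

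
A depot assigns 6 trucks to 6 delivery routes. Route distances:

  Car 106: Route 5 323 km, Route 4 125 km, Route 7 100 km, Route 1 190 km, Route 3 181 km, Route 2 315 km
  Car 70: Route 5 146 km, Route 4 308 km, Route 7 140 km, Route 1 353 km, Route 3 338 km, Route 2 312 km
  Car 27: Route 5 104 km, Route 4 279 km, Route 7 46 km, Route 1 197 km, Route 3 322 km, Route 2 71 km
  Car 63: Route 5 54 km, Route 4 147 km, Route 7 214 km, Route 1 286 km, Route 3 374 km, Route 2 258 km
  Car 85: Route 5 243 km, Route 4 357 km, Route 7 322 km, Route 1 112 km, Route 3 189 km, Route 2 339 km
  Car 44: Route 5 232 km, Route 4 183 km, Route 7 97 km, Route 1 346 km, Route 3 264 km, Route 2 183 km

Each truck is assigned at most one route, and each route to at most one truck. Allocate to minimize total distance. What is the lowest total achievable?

Minimum total: 741 km

Treat this as an assignment problem: match each truck to one route.
Optimal: Car 106→Route 3 (181 km), Car 70→Route 7 (140 km), Car 27→Route 2 (71 km), Car 63→Route 5 (54 km), Car 85→Route 1 (112 km), Car 44→Route 4 (183 km) — total 181+140+71+54+112+183 = 741 km.
Column-greedy (each route in turn goes to its cheapest remaining truck) gives 913 km, worse by 172.
Swapping Car 70↔Car 27 (Car 70→Route 2 312 km, Car 27→Route 7 46 km) adds 147.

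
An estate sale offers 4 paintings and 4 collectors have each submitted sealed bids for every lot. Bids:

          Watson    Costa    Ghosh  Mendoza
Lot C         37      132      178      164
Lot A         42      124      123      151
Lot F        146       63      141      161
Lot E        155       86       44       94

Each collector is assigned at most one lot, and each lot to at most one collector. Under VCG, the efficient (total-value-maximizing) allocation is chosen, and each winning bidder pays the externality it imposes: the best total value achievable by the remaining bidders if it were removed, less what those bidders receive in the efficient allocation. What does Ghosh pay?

Ghosh pays $8.

Efficient allocation: Watson→Lot E ($155), Costa→Lot A ($124), Ghosh→Lot C ($178), Mendoza→Lot F ($161); total welfare W = $618.
Ghosh receives Lot C at value $178, so the others get W − 178 = $440.
Without Ghosh: best allocation of the remaining 3 bidders over all 4 lots is Watson→Lot E ($155), Costa→Lot C ($132), Mendoza→Lot F ($161), total $448.
VCG payment = (others' best without Ghosh) − (others' welfare with Ghosh) = 448 − 440 = $8.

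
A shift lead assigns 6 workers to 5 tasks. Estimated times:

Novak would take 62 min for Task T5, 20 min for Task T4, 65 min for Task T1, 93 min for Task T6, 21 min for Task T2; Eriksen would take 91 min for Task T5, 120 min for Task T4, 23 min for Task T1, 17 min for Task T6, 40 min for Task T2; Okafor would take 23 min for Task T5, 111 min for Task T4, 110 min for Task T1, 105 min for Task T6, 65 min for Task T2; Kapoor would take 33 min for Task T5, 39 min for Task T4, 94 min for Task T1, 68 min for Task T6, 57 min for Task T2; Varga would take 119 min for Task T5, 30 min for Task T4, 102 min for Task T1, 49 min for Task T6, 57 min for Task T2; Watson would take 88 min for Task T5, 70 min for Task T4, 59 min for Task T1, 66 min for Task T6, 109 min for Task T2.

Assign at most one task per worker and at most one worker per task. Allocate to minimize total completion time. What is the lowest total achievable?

This is a one-to-one assignment (minimum-cost bipartite matching).
Optimal: Okafor→Task T5 (23 min), Varga→Task T4 (30 min), Watson→Task T1 (59 min), Eriksen→Task T6 (17 min), Novak→Task T2 (21 min) — total 23+30+59+17+21 = 150 min.
Column-greedy (each task in turn goes to its cheapest remaining worker) gives 172 min, worse by 22.
Swapping Watson↔Novak (Watson→Task T2 109 min, Novak→Task T1 65 min) adds 94.
Checked against all permutations: 150 min is optimal.

Minimum total: 150 min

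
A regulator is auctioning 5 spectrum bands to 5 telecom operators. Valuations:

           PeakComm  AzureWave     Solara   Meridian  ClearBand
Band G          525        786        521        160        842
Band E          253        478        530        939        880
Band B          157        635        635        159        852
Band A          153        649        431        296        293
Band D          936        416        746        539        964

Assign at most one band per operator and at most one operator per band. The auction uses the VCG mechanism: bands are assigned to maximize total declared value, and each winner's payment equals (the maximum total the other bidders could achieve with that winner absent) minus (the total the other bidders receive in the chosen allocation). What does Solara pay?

Solara pays $147M.

Efficient allocation: PeakComm→Band D ($936M), AzureWave→Band A ($649M), Solara→Band B ($635M), Meridian→Band E ($939M), ClearBand→Band G ($842M); total welfare W = $4001M.
Solara receives Band B at value $635M, so the others get W − 635 = $3366M.
Without Solara: best allocation of the remaining 4 bidders over all 5 bands is PeakComm→Band D ($936M), AzureWave→Band G ($786M), Meridian→Band E ($939M), ClearBand→Band B ($852M), total $3513M.
VCG payment = (others' best without Solara) − (others' welfare with Solara) = 3513 − 3366 = $147M.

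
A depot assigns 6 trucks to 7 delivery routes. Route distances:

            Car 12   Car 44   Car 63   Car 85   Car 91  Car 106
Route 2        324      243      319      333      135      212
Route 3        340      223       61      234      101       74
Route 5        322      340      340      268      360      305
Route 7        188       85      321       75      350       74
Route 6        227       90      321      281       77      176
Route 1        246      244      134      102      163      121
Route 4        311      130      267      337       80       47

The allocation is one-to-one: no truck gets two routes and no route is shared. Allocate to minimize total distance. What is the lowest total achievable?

Min total: 623 km

This is a one-to-one assignment (minimum-cost bipartite matching).
Optimal: Car 12→Route 7 (188 km), Car 44→Route 6 (90 km), Car 63→Route 3 (61 km), Car 85→Route 1 (102 km), Car 91→Route 2 (135 km), Car 106→Route 4 (47 km) — total 188+90+61+102+135+47 = 623 km.
Column-greedy (each route in turn goes to its cheapest remaining truck) gives 874 km, worse by 251.
Next-best assignment: Car 12→Route 1, Car 44→Route 6, Car 63→Route 3, Car 85→Route 7, Car 91→Route 2, Car 106→Route 4 = 654 km.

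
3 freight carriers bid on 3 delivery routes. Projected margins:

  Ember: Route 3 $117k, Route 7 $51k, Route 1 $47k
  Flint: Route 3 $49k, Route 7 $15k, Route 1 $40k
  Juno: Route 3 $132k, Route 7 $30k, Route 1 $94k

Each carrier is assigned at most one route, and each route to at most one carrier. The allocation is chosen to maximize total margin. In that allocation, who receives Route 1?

Optimal: Ember→Route 3 ($117k), Flint→Route 7 ($15k), Juno→Route 1 ($94k) — total 117+15+94 = $226k.
Column-greedy (each route in turn goes to its best remaining carrier) gives $223k, worse by 3.
Every other assignment is strictly worse.
Juno's own top route is Route 3 ($132k), but forcing Juno→Route 3 and reassigning the rest optimally gives only $223k — worse by 3.

Juno receives Route 1.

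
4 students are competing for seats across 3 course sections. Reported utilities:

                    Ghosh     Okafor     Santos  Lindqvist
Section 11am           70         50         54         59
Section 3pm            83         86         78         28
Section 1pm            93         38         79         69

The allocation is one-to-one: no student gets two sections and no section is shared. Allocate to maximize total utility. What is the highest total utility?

This is the linear assignment problem.
Optimal: Lindqvist→Section 11am (59 points), Okafor→Section 3pm (86 points), Ghosh→Section 1pm (93 points) — total 59+86+93 = 238 points.
Row-greedy (each student in turn takes its best remaining section) gives 233 points, worse by 5.
Next-best assignment: Ghosh→Section 11am, Okafor→Section 3pm, Santos→Section 1pm = 235 points.
No other one-to-one assignment exceeds 238 points.

Max total: 238 points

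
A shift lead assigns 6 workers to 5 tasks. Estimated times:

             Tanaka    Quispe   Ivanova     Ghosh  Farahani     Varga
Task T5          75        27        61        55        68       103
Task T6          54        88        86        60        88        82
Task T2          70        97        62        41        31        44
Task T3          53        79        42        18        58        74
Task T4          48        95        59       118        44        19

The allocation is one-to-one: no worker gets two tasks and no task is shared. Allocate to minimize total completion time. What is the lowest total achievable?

Min total: 149 min

Optimal: Quispe→Task T5 (27 min), Tanaka→Task T6 (54 min), Farahani→Task T2 (31 min), Ghosh→Task T3 (18 min), Varga→Task T4 (19 min) — total 27+54+31+18+19 = 149 min.
Row-greedy (each worker in turn takes its cheapest remaining task) gives 246 min, worse by 97.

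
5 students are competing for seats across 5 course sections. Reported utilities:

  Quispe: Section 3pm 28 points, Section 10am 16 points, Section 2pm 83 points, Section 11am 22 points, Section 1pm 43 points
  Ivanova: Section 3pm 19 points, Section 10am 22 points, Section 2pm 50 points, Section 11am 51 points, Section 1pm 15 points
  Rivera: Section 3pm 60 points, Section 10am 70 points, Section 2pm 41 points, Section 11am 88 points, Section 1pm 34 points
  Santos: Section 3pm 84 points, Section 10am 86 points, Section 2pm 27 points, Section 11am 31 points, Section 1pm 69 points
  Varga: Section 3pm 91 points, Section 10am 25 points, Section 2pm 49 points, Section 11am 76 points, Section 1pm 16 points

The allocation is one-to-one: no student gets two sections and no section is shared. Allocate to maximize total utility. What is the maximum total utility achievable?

Treat this as an assignment problem: match each student to one section.
Optimal: Quispe→Section 2pm (83 points), Ivanova→Section 11am (51 points), Rivera→Section 10am (70 points), Santos→Section 1pm (69 points), Varga→Section 3pm (91 points) — total 83+51+70+69+91 = 364 points.
Column-greedy (each section in turn goes to its best remaining student) gives 363 points, worse by 1.
Next-best assignment: Quispe→Section 2pm, Ivanova→Section 1pm, Rivera→Section 11am, Santos→Section 10am, Varga→Section 3pm = 363 points.

Maximum total: 364 points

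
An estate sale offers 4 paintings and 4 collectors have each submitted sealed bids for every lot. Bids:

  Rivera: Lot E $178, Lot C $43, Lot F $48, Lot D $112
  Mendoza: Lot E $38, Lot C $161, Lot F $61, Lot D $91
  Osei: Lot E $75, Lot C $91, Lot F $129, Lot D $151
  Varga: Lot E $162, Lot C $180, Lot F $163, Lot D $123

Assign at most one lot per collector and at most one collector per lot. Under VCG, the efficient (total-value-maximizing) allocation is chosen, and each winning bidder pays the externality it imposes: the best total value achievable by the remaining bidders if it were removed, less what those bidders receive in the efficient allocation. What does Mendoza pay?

Efficient allocation: Rivera→Lot E ($178), Mendoza→Lot C ($161), Osei→Lot D ($151), Varga→Lot F ($163); total welfare W = $653.
Mendoza receives Lot C at value $161, so the others get W − 161 = $492.
Without Mendoza: best allocation of the remaining 3 bidders over all 4 lots is Rivera→Lot E ($178), Osei→Lot D ($151), Varga→Lot C ($180), total $509.
VCG payment = (others' best without Mendoza) − (others' welfare with Mendoza) = 509 − 492 = $17.

Mendoza pays $17.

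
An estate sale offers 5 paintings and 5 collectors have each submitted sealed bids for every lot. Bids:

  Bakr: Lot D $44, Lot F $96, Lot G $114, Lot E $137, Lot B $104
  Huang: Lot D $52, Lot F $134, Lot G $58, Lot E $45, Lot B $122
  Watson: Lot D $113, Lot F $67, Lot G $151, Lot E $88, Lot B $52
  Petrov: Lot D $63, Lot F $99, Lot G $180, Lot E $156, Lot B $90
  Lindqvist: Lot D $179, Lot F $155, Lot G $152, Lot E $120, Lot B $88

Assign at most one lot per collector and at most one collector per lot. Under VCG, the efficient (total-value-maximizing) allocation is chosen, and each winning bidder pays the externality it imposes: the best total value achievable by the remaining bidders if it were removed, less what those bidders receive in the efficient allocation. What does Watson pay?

Watson pays $57.

Efficient allocation: Bakr→Lot B ($104), Huang→Lot F ($134), Watson→Lot G ($151), Petrov→Lot E ($156), Lindqvist→Lot D ($179); total welfare W = $724.
Watson receives Lot G at value $151, so the others get W − 151 = $573.
Without Watson: best allocation of the remaining 4 bidders over all 5 lots is Bakr→Lot E ($137), Huang→Lot F ($134), Petrov→Lot G ($180), Lindqvist→Lot D ($179), total $630.
VCG payment = (others' best without Watson) − (others' welfare with Watson) = 630 − 573 = $57.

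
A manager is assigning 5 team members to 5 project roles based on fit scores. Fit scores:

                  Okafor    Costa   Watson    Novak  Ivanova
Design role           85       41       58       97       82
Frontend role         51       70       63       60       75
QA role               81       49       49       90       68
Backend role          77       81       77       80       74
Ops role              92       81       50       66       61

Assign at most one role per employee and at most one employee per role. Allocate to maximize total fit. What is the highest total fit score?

Treat this as an assignment problem: match each employee to one role.
Optimal: Okafor→QA role (81 pts), Costa→Ops role (81 pts), Watson→Backend role (77 pts), Novak→Design role (97 pts), Ivanova→Frontend role (75 pts) — total 81+81+77+97+75 = 411 pts.
Row-greedy (each employee in turn takes its best remaining role) gives 401 pts, worse by 10.
No other one-to-one assignment exceeds 411 pts.

Max total: 411 pts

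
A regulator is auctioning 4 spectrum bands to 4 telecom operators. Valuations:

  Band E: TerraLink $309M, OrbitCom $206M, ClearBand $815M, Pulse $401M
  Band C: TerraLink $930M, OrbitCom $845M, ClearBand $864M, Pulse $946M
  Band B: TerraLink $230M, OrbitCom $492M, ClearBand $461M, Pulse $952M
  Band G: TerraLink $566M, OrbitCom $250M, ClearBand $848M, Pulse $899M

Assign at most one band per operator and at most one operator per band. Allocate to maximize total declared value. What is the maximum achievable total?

Optimal: TerraLink→Band G ($566M), OrbitCom→Band C ($845M), ClearBand→Band E ($815M), Pulse→Band B ($952M) — total 566+845+815+952 = $3178M.

Maximum total: $3178M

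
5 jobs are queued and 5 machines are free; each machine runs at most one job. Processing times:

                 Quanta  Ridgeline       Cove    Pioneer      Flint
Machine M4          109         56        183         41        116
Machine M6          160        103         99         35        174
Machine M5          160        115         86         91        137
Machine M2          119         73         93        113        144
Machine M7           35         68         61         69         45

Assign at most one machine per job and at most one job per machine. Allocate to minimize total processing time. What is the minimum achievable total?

Minimum total: 341 min

Optimal: Quanta→Machine M2 (119 min), Ridgeline→Machine M4 (56 min), Cove→Machine M5 (86 min), Pioneer→Machine M6 (35 min), Flint→Machine M7 (45 min) — total 119+56+86+35+45 = 341 min.
Row-greedy (each job in turn takes its cheapest remaining machine) gives 356 min, worse by 15.
Swapping Pioneer↔Quanta (Pioneer→Machine M2 113 min, Quanta→Machine M6 160 min) adds 119.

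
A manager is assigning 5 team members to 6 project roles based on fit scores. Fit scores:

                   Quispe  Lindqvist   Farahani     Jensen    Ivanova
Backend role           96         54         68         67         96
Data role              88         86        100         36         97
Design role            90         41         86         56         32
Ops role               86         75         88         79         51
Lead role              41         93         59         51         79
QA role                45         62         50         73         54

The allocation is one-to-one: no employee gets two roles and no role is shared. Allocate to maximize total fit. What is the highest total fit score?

Maximum total: 458 pts

This is a one-to-one assignment (maximum-weight bipartite matching).
Optimal: Quispe→Design role (90 pts), Lindqvist→Lead role (93 pts), Farahani→Data role (100 pts), Jensen→Ops role (79 pts), Ivanova→Backend role (96 pts) — total 90+93+100+79+96 = 458 pts.
Max-entry greedy (repeatedly take the single best remaining cell) gives 422 pts, worse by 36.
Next-best assignment: Quispe→Design role, Lindqvist→Lead role, Farahani→Data role, Jensen→QA role, Ivanova→Backend role = 452 pts.
Swapping Ivanova↔Jensen (Ivanova→Ops role 51 pts, Jensen→Backend role 67 pts) loses 57.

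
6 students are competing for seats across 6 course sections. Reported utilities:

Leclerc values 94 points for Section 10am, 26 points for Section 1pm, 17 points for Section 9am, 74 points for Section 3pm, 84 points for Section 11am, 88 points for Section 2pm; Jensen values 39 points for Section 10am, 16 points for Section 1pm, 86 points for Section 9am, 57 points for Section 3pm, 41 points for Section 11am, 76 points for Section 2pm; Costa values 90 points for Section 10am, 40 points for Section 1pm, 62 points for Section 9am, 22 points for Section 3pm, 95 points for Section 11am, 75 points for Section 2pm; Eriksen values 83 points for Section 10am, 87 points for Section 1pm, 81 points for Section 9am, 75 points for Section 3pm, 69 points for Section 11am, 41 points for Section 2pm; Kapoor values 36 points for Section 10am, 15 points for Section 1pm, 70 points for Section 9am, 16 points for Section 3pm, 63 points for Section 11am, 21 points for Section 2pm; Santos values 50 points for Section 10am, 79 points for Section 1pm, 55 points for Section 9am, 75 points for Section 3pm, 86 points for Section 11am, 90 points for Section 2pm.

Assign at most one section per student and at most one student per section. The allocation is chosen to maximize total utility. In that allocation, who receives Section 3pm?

Treat this as an assignment problem: match each student to one section.
Optimal: Leclerc→Section 10am (94 points), Jensen→Section 2pm (76 points), Costa→Section 11am (95 points), Eriksen→Section 1pm (87 points), Kapoor→Section 9am (70 points), Santos→Section 3pm (75 points) — total 94+76+95+87+70+75 = 497 points.
Column-greedy (each section in turn goes to its best remaining student) gives 458 points, worse by 39.
Swapping Santos↔Leclerc (Santos→Section 10am 50 points, Leclerc→Section 3pm 74 points) loses 45.
Santos's own top section is Section 2pm (90 points), but forcing Santos→Section 2pm and reassigning the rest optimally gives only 493 points — worse by 4.

Santos receives Section 3pm.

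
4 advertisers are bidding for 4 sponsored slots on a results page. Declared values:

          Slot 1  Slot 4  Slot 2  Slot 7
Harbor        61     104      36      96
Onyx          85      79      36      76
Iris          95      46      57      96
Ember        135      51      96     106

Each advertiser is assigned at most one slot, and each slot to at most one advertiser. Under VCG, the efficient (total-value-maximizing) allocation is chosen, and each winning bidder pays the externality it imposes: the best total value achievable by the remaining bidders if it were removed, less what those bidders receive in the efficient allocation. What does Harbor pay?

Efficient allocation: Harbor→Slot 4 ($104), Onyx→Slot 1 ($85), Iris→Slot 7 ($96), Ember→Slot 2 ($96); total welfare W = $381.
Harbor receives Slot 4 at value $104, so the others get W − 104 = $277.
Without Harbor: best allocation of the remaining 3 bidders over all 4 slots is Onyx→Slot 4 ($79), Iris→Slot 7 ($96), Ember→Slot 1 ($135), total $310.
VCG payment = (others' best without Harbor) − (others' welfare with Harbor) = 310 − 277 = $33.

Harbor pays $33.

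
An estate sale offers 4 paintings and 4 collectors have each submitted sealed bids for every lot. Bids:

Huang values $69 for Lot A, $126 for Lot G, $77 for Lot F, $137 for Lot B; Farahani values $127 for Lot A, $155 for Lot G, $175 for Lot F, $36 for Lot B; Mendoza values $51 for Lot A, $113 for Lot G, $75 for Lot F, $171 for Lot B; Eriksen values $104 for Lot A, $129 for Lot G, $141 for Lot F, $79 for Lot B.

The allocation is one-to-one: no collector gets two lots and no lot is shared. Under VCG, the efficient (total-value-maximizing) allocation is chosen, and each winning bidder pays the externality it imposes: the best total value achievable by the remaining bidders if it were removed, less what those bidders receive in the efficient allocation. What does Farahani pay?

Efficient allocation: Huang→Lot G ($126), Farahani→Lot F ($175), Mendoza→Lot B ($171), Eriksen→Lot A ($104); total welfare W = $576.
Farahani receives Lot F at value $175, so the others get W − 175 = $401.
Without Farahani: best allocation of the remaining 3 bidders over all 4 lots is Huang→Lot G ($126), Mendoza→Lot B ($171), Eriksen→Lot F ($141), total $438.
VCG payment = (others' best without Farahani) − (others' welfare with Farahani) = 438 − 401 = $37.

Farahani pays $37.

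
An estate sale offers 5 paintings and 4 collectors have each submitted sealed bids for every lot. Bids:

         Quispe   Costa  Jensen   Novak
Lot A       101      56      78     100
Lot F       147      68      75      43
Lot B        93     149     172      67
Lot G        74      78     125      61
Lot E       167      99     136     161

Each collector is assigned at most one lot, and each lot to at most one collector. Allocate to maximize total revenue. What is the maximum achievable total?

Optimal: Quispe→Lot F ($147), Costa→Lot B ($149), Jensen→Lot G ($125), Novak→Lot E ($161) — total 147+149+125+161 = $582.
Next-best assignment: Quispe→Lot F, Costa→Lot G, Jensen→Lot B, Novak→Lot E = $558.

Maximum total: $582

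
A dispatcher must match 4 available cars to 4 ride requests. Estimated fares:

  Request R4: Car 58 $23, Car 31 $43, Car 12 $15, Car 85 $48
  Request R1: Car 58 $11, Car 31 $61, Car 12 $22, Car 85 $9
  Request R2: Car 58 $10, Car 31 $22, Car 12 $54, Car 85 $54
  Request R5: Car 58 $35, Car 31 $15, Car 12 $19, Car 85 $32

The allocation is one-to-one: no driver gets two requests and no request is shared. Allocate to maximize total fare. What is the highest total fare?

Treat this as an assignment problem: match each driver to one request.
Optimal: Car 58→Request R5 ($35), Car 31→Request R1 ($61), Car 12→Request R2 ($54), Car 85→Request R4 ($48) — total 35+61+54+48 = $198.
Checked against all permutations: $198 is optimal.

Maximum total: $198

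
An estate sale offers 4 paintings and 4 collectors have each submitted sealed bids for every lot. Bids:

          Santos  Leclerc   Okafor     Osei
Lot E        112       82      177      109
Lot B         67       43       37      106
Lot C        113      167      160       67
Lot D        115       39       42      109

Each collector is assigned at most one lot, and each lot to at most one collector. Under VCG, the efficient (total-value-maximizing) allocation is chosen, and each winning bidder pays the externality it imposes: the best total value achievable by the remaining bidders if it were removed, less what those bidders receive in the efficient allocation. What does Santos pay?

Santos pays $3.

Efficient allocation: Santos→Lot D ($115), Leclerc→Lot C ($167), Okafor→Lot E ($177), Osei→Lot B ($106); total welfare W = $565.
Santos receives Lot D at value $115, so the others get W − 115 = $450.
Without Santos: best allocation of the remaining 3 bidders over all 4 lots is Leclerc→Lot C ($167), Okafor→Lot E ($177), Osei→Lot D ($109), total $453.
VCG payment = (others' best without Santos) − (others' welfare with Santos) = 453 − 450 = $3.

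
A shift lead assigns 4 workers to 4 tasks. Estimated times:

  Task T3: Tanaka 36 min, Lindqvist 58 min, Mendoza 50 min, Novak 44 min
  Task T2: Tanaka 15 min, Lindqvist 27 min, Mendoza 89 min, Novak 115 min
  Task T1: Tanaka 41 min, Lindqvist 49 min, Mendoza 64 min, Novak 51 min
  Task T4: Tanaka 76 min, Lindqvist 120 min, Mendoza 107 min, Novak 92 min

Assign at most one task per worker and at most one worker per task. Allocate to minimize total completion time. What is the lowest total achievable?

Optimal: Tanaka→Task T4 (76 min), Lindqvist→Task T2 (27 min), Mendoza→Task T3 (50 min), Novak→Task T1 (51 min) — total 76+27+50+51 = 204 min.
Row-greedy (each worker in turn takes its cheapest remaining task) gives 206 min, worse by 2.
Swapping Tanaka↔Novak (Tanaka→Task T1 41 min, Novak→Task T4 92 min) adds 6.

Min total: 204 min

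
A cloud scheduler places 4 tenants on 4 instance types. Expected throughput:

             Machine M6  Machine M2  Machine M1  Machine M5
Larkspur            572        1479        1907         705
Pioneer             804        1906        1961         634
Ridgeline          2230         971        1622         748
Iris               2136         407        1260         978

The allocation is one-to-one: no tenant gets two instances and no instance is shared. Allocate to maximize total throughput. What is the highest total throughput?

Optimal: Larkspur→Machine M1 (1907 ops/s), Pioneer→Machine M2 (1906 ops/s), Ridgeline→Machine M6 (2230 ops/s), Iris→Machine M5 (978 ops/s) — total 1907+1906+2230+978 = 7021 ops/s.
Max-entry greedy (repeatedly take the single best remaining cell) gives 6648 ops/s, worse by 373.

Max total: 7021 ops/s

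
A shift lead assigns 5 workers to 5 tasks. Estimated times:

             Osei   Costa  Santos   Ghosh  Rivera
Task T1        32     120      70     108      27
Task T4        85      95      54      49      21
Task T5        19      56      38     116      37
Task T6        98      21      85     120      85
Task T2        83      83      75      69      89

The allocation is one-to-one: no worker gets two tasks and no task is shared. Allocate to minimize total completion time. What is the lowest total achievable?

This is the linear assignment problem.
Optimal: Osei→Task T1 (32 min), Costa→Task T6 (21 min), Santos→Task T5 (38 min), Ghosh→Task T2 (69 min), Rivera→Task T4 (21 min) — total 32+21+38+69+21 = 181 min.
Min-entry greedy (repeatedly take the single cheapest remaining cell) gives 200 min, worse by 19.
Next-best assignment: Osei→Task T5, Costa→Task T6, Santos→Task T4, Ghosh→Task T2, Rivera→Task T1 = 190 min.
No other one-to-one assignment undercuts 181 min.

Minimum total: 181 min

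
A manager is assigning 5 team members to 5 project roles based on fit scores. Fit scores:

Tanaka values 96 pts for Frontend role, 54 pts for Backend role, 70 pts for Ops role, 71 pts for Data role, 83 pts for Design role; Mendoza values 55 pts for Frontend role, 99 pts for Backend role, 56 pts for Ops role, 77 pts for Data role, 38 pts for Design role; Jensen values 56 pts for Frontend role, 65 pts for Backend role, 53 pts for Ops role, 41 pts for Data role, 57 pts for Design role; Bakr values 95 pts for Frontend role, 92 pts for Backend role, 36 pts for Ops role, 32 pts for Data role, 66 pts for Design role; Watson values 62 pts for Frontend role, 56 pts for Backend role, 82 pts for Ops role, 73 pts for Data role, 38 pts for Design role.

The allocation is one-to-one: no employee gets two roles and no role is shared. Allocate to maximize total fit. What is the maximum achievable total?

Maximum total: 404 pts

Optimal: Tanaka→Frontend role (96 pts), Mendoza→Data role (77 pts), Jensen→Design role (57 pts), Bakr→Backend role (92 pts), Watson→Ops role (82 pts) — total 96+77+57+92+82 = 404 pts.
Max-entry greedy (repeatedly take the single best remaining cell) gives 384 pts, worse by 20.
Swapping Bakr↔Mendoza (Bakr→Data role 32 pts, Mendoza→Backend role 99 pts) loses 38.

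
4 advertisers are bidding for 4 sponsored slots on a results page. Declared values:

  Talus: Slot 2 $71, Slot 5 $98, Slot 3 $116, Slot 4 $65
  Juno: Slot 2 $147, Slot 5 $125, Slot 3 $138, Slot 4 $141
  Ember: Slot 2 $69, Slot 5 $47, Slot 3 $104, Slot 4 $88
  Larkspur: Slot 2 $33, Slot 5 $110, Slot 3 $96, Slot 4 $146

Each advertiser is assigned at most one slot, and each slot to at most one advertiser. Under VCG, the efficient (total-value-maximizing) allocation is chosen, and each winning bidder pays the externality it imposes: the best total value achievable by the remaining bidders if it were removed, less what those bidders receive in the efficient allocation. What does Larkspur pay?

Efficient allocation: Talus→Slot 5 ($98), Juno→Slot 2 ($147), Ember→Slot 3 ($104), Larkspur→Slot 4 ($146); total welfare W = $495.
Larkspur receives Slot 4 at value $146, so the others get W − 146 = $349.
Without Larkspur: best allocation of the remaining 3 bidders over all 4 slots is Talus→Slot 3 ($116), Juno→Slot 2 ($147), Ember→Slot 4 ($88), total $351.
VCG payment = (others' best without Larkspur) − (others' welfare with Larkspur) = 351 − 349 = $2.

Larkspur pays $2.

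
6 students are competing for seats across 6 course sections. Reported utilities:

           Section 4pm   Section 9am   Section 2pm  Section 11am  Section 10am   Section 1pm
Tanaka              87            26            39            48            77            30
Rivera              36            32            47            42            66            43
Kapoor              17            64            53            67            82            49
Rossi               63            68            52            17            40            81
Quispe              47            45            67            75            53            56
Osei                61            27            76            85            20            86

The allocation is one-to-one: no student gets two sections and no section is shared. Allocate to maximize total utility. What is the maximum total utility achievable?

Max total: 450 points

Optimal: Tanaka→Section 4pm (87 points), Rivera→Section 10am (66 points), Kapoor→Section 9am (64 points), Rossi→Section 1pm (81 points), Quispe→Section 2pm (67 points), Osei→Section 11am (85 points) — total 87+66+64+81+67+85 = 450 points.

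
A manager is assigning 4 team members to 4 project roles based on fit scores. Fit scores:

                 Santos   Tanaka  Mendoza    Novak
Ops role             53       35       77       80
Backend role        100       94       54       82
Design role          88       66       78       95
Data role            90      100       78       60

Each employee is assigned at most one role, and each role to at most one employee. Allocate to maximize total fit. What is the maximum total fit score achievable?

This is a one-to-one assignment (maximum-weight bipartite matching).
Optimal: Santos→Backend role (100 pts), Tanaka→Data role (100 pts), Mendoza→Ops role (77 pts), Novak→Design role (95 pts) — total 100+100+77+95 = 372 pts.
Column-greedy (each role in turn goes to its best remaining employee) gives 358 pts, worse by 14.
Next-best assignment: Santos→Backend role, Tanaka→Data role, Mendoza→Design role, Novak→Ops role = 358 pts.
Swapping Tanaka↔Novak (Tanaka→Design role 66 pts, Novak→Data role 60 pts) loses 69.
Every other assignment is strictly worse.

Max total: 372 pts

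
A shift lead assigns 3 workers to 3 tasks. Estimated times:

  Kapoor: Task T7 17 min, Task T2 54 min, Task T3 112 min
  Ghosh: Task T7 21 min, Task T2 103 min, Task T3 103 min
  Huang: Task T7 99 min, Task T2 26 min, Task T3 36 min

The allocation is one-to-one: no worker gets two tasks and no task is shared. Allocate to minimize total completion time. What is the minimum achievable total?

Min total: 111 min

This is a one-to-one assignment (minimum-cost bipartite matching).
Optimal: Kapoor→Task T2 (54 min), Ghosh→Task T7 (21 min), Huang→Task T3 (36 min) — total 54+21+36 = 111 min.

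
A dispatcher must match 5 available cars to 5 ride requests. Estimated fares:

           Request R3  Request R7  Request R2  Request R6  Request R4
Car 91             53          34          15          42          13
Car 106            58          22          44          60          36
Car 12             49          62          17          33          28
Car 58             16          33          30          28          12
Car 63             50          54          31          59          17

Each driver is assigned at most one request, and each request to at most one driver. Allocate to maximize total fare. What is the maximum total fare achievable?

Optimal: Car 91→Request R3 ($53), Car 106→Request R4 ($36), Car 12→Request R7 ($62), Car 58→Request R2 ($30), Car 63→Request R6 ($59) — total 53+36+62+30+59 = $240.
Next-best assignment: Car 91→Request R3, Car 106→Request R2, Car 12→Request R7, Car 58→Request R4, Car 63→Request R6 = $230.
Every other assignment is strictly worse.

Maximum total: $240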